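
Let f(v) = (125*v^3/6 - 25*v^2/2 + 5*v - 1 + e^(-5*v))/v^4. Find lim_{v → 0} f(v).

625/24

Direct substitution gives 0/0.
Apply L'Hôpital: lim (125*v^2/2 - 25*v + 5 - 5*e^(-5*v))/(4*v^3), still 0/0.
Apply L'Hôpital: lim (125*v - 25 + 25*e^(-5*v))/(12*v^2), still 0/0.
Apply L'Hôpital: lim (125 - 125*e^(-5*v))/(24*v), still 0/0.
After 4 applications of L'Hôpital's rule the quotient is (625*e^(-5*v))/(24); substituting v = 0 gives 625/24.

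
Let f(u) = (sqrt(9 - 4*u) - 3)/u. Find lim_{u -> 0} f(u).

A 0/0 form; rationalise with √(9 - 4u) + √9. This collapses the numerator to -4u, leaving -4/(√(9 - 4u) + √9) → -4/(2√9) = -2/3.

-2/3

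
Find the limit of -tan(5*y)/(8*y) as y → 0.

-5/8

Substitution gives 0/0.
Since tan(u)/u → 1 as u → 0, tan(5y)/(5y) → 1 and the limit is 5/(-8) = -5/8.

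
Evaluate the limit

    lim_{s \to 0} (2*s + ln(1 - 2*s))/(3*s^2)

-2/3

Direct substitution gives 0/0.
Apply L'Hôpital: lim (2 - 2/(1 - 2*s))/(6*s), still 0/0.
After 2 applications of L'Hôpital's rule the quotient is (-4/(1 - 2*s)^2)/(6); substituting s = 0 gives -2/3.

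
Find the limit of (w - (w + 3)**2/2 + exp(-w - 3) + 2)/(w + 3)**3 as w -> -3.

-1/6

Direct substitution gives 0/0.
Apply L'Hôpital: lim (-w - e^(-w - 3) - 2)/(3*(w + 3)^2), still 0/0.
Apply L'Hôpital: lim (e^(-w - 3) - 1)/(6*w + 18), still 0/0.
After 3 applications of L'Hôpital's rule the quotient is (-e^(-w - 3))/(6); substituting w = -3 gives -1/6.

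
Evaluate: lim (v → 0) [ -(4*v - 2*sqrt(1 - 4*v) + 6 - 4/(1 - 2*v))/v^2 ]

12

Substitution gives 0/0 (the numerator vanishes to order 2).
Expand each term to order v^2: the coefficient of v^2 in -2·√(1 - 4v) is 4 and in -4·1/(1 - 2v) is -16.
Lower-order terms cancel with the polynomial part, so the numerator is (-12)·v^2 + o(v^2), and the limit is (-12)/(-1) = 12.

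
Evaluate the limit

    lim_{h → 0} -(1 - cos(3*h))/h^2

-9/2

Substitution gives 0/0.
Use (1 − cos u)/u² → 1/2 with u = 3h: the limit is 3²/(2·(-1)) = -9/2.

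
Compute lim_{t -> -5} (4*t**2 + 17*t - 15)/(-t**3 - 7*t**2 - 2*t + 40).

23/7

At t = -5 both the top and bottom vanish — a removable singularity. Factoring out (t + 5) from each leaves (4*t - 3)/(-t^2 - 2*t + 8), which at t = -5 equals 23/7.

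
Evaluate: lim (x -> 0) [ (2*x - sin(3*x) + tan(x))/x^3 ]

Substitution gives 0/0; apply L'Hôpital's rule 3 times.
After differentiating numerator and denominator 3 times the quotient is (27*cos(3*x) + 6*tan(x)^4 + 8*tan(x)^2 + 2)/(6); at x = 0 this is 29/6.

29/6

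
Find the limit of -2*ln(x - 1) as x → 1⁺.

As x → 1⁺, x - 1 → 0⁺ and ln(x - 1) → −∞.
Multiplying by -2 gives ∞.

∞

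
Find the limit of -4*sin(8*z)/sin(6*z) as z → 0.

-16/3

Substitution gives 0/0.
Divide numerator and denominator by z: sin(8z)/z → 8 and sin(6z)/z → 6, so the limit is -4·8/6 = -16/3.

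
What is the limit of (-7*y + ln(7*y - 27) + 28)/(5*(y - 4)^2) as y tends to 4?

Direct substitution gives 0/0.
Apply L'Hôpital: lim (-7 + 7/(7*y - 27))/(10*y - 40), still 0/0.
After 2 applications of L'Hôpital's rule the quotient is (-49/(7*y - 27)^2)/(10); substituting y = 4 gives -49/10.

-49/10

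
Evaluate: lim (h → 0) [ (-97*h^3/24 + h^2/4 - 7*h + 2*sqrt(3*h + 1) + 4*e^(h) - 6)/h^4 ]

-1183/192

Substitution gives 0/0; apply L'Hôpital's rule 4 times.
After differentiating numerator and denominator 4 times the quotient is (4*e^(h) - 1215/(8*(3*h + 1)^(7/2)))/(24); at h = 0 this is -1183/192.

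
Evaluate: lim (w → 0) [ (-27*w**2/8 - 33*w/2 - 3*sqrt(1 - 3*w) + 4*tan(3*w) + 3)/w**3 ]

657/16

Substitution gives 0/0 (the numerator vanishes to order 3).
Expand each term to order w^3: the coefficient of w^3 in 4·tan(3w) is 36 and in -3·√(1 - 3w) is 81/16.
Lower-order terms cancel with the polynomial part, so the numerator is (657/16)·w^3 + o(w^3), and the limit is (657/16)/(1) = 657/16.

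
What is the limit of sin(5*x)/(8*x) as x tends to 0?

Substitution gives 0/0.
Write it as (5/8)·sin(5x)/(5x); since sin(u)/u → 1, the limit is 5/8.

5/8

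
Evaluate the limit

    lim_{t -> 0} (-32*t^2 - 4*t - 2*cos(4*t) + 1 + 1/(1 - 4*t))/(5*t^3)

Substitution gives 0/0; apply L'Hôpital's rule 3 times.
After differentiating numerator and denominator 3 times the quotient is (-128*sin(4*t) + 384/(4*t - 1)^4)/(30); at t = 0 this is 64/5.

64/5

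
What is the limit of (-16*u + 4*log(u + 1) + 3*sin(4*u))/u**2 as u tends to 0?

Substitution gives 0/0 (the numerator vanishes to order 2).
Expand each term to order u^2: the coefficient of u^2 in 3·sin(4u) is 0 and in 4·ln(1 + u) is -2.
Lower-order terms cancel with the polynomial part, so the numerator is (-2)·u^2 + o(u^2), and the limit is (-2)/(1) = -2.

-2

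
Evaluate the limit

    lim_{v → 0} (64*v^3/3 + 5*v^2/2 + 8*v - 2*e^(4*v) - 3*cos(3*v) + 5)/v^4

-755/24

Substitution gives 0/0 (the numerator vanishes to order 4).
Expand each term to order v^4: the coefficient of v^4 in -2·e^(4v) is -64/3 and in -3·cos(3v) is -81/8.
Lower-order terms cancel with the polynomial part, so the numerator is (-755/24)·v^4 + o(v^4), and the limit is (-755/24)/(1) = -755/24.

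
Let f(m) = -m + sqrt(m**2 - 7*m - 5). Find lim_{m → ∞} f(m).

An ∞ − ∞ form. Rationalising with the conjugate, the difference becomes (-7m - 5) / (√(m^2 - 7*m - 5) + m).
For large m the denominator behaves like 2·m, so the quotient tends to -7/2 = -7/2.

-7/2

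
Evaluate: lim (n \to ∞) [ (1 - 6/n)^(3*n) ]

e^(-18)

Write it as [(1 - 6/n)^n]^(3) · (1 - 6/n)^(0). The bracketed term tends to e^(-6) and the second factor to 1, so the limit is e^(-18).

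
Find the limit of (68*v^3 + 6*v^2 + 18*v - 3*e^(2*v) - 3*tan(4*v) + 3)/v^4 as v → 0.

Substitution gives 0/0 (the numerator vanishes to order 4).
Expand each term to order v^4: the coefficient of v^4 in -3·e^(2v) is -2 and in -3·tan(4v) is 0.
Lower-order terms cancel with the polynomial part, so the numerator is (-2)·v^4 + o(v^4), and the limit is (-2)/(1) = -2.

-2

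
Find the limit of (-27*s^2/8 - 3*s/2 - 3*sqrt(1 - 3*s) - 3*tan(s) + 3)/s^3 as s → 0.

65/16

Substitution gives 0/0; apply L'Hôpital's rule 3 times.
After differentiating numerator and denominator 3 times the quotient is (12/cos(s)^2 - 18/cos(s)^4 + 243/(8*(1 - 3*s)^(5/2)))/(6); at s = 0 this is 65/16.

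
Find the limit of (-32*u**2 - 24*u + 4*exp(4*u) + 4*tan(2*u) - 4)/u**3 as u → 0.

160/3

Substitution gives 0/0 (the numerator vanishes to order 3).
Expand each term to order u^3: the coefficient of u^3 in 4·tan(2u) is 32/3 and in 4·e^(4u) is 128/3.
Lower-order terms cancel with the polynomial part, so the numerator is (160/3)·u^3 + o(u^3), and the limit is (160/3)/(1) = 160/3.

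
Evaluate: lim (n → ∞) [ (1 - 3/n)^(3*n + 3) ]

Write it as [(1 - 3/n)^n]^(3) · (1 - 3/n)^(3). The bracketed term tends to e^(-3) and the second factor to 1, so the limit is e^(-9).

e^(-9)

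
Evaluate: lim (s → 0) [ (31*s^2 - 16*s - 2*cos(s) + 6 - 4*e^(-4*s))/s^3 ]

Substitution gives 0/0; apply L'Hôpital's rule 3 times.
After differentiating numerator and denominator 3 times the quotient is (-2*sin(s) + 256*e^(-4*s))/(6); at s = 0 this is 128/3.

128/3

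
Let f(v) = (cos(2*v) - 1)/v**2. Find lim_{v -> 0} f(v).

-2

Direct substitution gives 0/0.
Apply L'Hôpital: lim (-2*sin(2*v))/(2*v), still 0/0.
After 2 applications of L'Hôpital's rule the quotient is (-4*cos(2*v))/(2); substituting v = 0 gives -2.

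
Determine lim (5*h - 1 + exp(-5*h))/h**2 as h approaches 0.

25/2

Direct substitution gives 0/0.
Apply L'Hôpital: lim (5 - 5*e^(-5*h))/(2*h), still 0/0.
After 2 applications of L'Hôpital's rule the quotient is (25*e^(-5*h))/(2); substituting h = 0 gives 25/2.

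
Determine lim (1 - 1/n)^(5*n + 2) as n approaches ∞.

Write it as [(1 - 1/n)^n]^(5) · (1 - 1/n)^(2). The bracketed term tends to e^(-1) and the second factor to 1, so the limit is e^(-5).

e^(-5)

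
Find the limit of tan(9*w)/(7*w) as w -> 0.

9/7

Substitution gives 0/0.
Since tan(u)/u → 1 as u → 0, tan(9w)/(9w) → 1 and the limit is 9/7.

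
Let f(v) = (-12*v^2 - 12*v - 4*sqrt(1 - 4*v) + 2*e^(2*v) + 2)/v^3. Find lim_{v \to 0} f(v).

Substitution gives 0/0; apply L'Hôpital's rule 3 times.
After differentiating numerator and denominator 3 times the quotient is (16*e^(2*v) + 96/(1 - 4*v)^(5/2))/(6); at v = 0 this is 56/3.

56/3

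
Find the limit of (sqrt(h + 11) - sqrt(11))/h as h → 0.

Substitution gives 0/0. Multiply numerator and denominator by the conjugate √(11 + h) + √11.
The numerator becomes (11 + h) − 11 = h, so the expression simplifies to 1/(√(11 + h) + √11).
Letting h → 0 gives 1/(2√11) = √(11)/22.

√(11)/22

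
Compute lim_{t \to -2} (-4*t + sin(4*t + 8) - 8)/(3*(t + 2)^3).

Direct substitution gives 0/0.
Apply L'Hôpital: lim (4*cos(4*t + 8) - 4)/(9*(t + 2)^2), still 0/0.
Apply L'Hôpital: lim (-16*sin(4*t + 8))/(18*t + 36), still 0/0.
After 3 applications of L'Hôpital's rule the quotient is (-64*cos(4*t + 8))/(18); substituting t = -2 gives -32/9.

-32/9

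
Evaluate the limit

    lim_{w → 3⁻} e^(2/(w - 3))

As w → 3⁻, 2/(w - 3) → −∞, so e^(2/(w - 3)) → 0.

0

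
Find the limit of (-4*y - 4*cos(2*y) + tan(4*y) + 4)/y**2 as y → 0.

8

Substitution gives 0/0 (the numerator vanishes to order 2).
Expand each term to order y^2: the coefficient of y^2 in tan(4y) is 0 and in -4·cos(2y) is 8.
Lower-order terms cancel with the polynomial part, so the numerator is (8)·y^2 + o(y^2), and the limit is (8)/(1) = 8.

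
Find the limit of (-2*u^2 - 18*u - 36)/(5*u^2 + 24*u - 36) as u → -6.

Direct substitution gives 0/0, so factor. Both numerator and denominator have (u + 6) as a factor.
After cancelling, the expression reduces to (-2*u - 6)/(5*u - 6).
Substituting u = -6 gives -1/6.

-1/6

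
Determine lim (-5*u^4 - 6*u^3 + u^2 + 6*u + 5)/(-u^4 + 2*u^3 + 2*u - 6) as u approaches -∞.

5

Numerator and denominator both have degree 4.
Dividing every term by u^4, all lower-order terms vanish and the limit is the ratio of leading coefficients, -5/(-1) = 5.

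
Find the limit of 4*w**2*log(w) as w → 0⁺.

This is a 0·(−∞) form. Rewrite as 4·ln(w) / w^(−2) and apply L'Hôpital:
the derivative quotient is 4·(1/w) / (−2·w^(−3)) = (-4/2)·w^2 → 0.

0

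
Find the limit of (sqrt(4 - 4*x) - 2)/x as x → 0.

A 0/0 form; rationalise with √(4 - 4x) + √4. This collapses the numerator to -4x, leaving -4/(√(4 - 4x) + √4) → -4/(2√4) = -1.

-1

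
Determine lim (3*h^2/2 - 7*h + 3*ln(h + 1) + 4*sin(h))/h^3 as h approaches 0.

Substitution gives 0/0 (the numerator vanishes to order 3).
Expand each term to order h^3: the coefficient of h^3 in 4·sin(h) is -2/3 and in 3·ln(1 + h) is 1.
Lower-order terms cancel with the polynomial part, so the numerator is (1/3)·h^3 + o(h^3), and the limit is (1/3)/(1) = 1/3.

1/3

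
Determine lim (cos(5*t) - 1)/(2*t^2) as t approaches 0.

Direct substitution gives 0/0.
Apply L'Hôpital: lim (-5*sin(5*t))/(4*t), still 0/0.
After 2 applications of L'Hôpital's rule the quotient is (-25*cos(5*t))/(4); substituting t = 0 gives -25/4.

-25/4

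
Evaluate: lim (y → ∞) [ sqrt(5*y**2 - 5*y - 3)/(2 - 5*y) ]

-√(5)/5

For large |y|, √(5*y^2 - 5*y - 3) ≈ √5·|y| and the denominator ≈ -5y.
Since y → +∞, |y| = y, giving √5/(-5) = -√(5)/5.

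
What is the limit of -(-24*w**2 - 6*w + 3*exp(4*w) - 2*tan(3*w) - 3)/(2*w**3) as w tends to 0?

-7

Substitution gives 0/0 (the numerator vanishes to order 3).
Expand each term to order w^3: the coefficient of w^3 in -2·tan(3w) is -18 and in 3·e^(4w) is 32.
Lower-order terms cancel with the polynomial part, so the numerator is (14)·w^3 + o(w^3), and the limit is (14)/(-2) = -7.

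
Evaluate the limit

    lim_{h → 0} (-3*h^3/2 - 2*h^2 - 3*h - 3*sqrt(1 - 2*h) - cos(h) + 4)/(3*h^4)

11/18

Substitution gives 0/0 (the numerator vanishes to order 4).
Expand each term to order h^4: the coefficient of h^4 in −cos(h) is -1/24 and in -3·√(1 - 2h) is 15/8.
Lower-order terms cancel with the polynomial part, so the numerator is (11/6)·h^4 + o(h^4), and the limit is (11/6)/(3) = 11/18.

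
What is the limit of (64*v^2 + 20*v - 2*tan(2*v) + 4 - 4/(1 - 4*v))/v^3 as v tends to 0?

Substitution gives 0/0; apply L'Hôpital's rule 3 times.
After differentiating numerator and denominator 3 times the quotient is (-64*tan(2*v)^2/cos(2*v)^2 - 32/cos(2*v)^4 - 1536/(4*v - 1)^4)/(6); at v = 0 this is -784/3.

-784/3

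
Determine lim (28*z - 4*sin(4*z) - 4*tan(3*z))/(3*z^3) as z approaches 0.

Substitution gives 0/0; apply L'Hôpital's rule 3 times.
After differentiating numerator and denominator 3 times the quotient is (256*cos(4*z) - 648*tan(3*z)^4 - 864*tan(3*z)^2 - 216)/(18); at z = 0 this is 20/9.

20/9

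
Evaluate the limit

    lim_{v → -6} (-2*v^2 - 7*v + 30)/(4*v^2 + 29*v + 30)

-17/19

Direct substitution gives 0/0, so factor. Both numerator and denominator have (v + 6) as a factor.
After cancelling, the expression reduces to (5 - 2*v)/(4*v + 5).
Substituting v = -6 gives -17/19.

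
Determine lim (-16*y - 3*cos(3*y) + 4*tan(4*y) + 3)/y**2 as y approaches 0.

27/2

Substitution gives 0/0; apply L'Hôpital's rule 2 times.
After differentiating numerator and denominator 2 times the quotient is (27*cos(3*y) + 128*tan(4*y)/cos(4*y)^2)/(2); at y = 0 this is 27/2.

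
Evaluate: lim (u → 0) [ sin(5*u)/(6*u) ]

Substitution gives 0/0.
Write it as (5/6)·sin(5u)/(5u); since sin(θ)/θ → 1, the limit is 5/6.

5/6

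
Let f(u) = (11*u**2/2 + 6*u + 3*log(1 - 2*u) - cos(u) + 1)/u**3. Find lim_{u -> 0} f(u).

Substitution gives 0/0; apply L'Hôpital's rule 3 times.
After differentiating numerator and denominator 3 times the quotient is (-sin(u) + 48/(2*u - 1)^3)/(6); at u = 0 this is -8.

-8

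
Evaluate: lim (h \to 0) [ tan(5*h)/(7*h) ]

Substitution gives 0/0.
Since tan(u)/u → 1 as u → 0, tan(5h)/(5h) → 1 and the limit is 5/7.

5/7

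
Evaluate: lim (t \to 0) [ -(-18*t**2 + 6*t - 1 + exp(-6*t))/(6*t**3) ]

Direct substitution gives 0/0.
Apply L'Hôpital: lim (-36*t + 6 - 6*e^(-6*t))/(-18*t^2), still 0/0.
Apply L'Hôpital: lim (-36 + 36*e^(-6*t))/(-36*t), still 0/0.
After 3 applications of L'Hôpital's rule the quotient is (-216*e^(-6*t))/(-36); substituting t = 0 gives 6.

6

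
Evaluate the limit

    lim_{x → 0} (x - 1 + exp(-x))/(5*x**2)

1/10

Direct substitution gives 0/0.
Apply L'Hôpital: lim (1 - e^(-x))/(10*x), still 0/0.
After 2 applications of L'Hôpital's rule the quotient is (e^(-x))/(10); substituting x = 0 gives 1/10.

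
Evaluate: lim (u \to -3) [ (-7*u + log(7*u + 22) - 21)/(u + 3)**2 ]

-49/2

Direct substitution gives 0/0.
Apply L'Hôpital: lim (-7 + 7/(7*u + 22))/(2*u + 6), still 0/0.
After 2 applications of L'Hôpital's rule the quotient is (-49/(7*u + 22)^2)/(2); substituting u = -3 gives -49/2.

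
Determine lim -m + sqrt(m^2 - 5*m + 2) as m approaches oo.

An ∞ − ∞ form. Rationalising with the conjugate, the difference becomes (-5m + 2) / (√(m^2 - 5*m + 2) + m).
For large m the denominator behaves like 2·m, so the quotient tends to -5/2 = -5/2.

-5/2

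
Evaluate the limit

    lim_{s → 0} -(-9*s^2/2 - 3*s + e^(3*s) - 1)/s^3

Direct substitution gives 0/0.
Apply L'Hôpital: lim (-9*s + 3*e^(3*s) - 3)/(-3*s^2), still 0/0.
Apply L'Hôpital: lim (9*e^(3*s) - 9)/(-6*s), still 0/0.
After 3 applications of L'Hôpital's rule the quotient is (27*e^(3*s))/(-6); substituting s = 0 gives -9/2.

-9/2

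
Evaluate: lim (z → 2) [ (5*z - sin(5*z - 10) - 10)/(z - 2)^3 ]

125/6

Direct substitution gives 0/0.
Apply L'Hôpital: lim (5 - 5*cos(5*z - 10))/(3*(z - 2)^2), still 0/0.
Apply L'Hôpital: lim (25*sin(5*z - 10))/(6*z - 12), still 0/0.
After 3 applications of L'Hôpital's rule the quotient is (125*cos(5*z - 10))/(6); substituting z = 2 gives 125/6.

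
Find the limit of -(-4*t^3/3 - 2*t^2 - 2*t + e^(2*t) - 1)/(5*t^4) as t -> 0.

Direct substitution gives 0/0.
Apply L'Hôpital: lim (-4*t^2 - 4*t + 2*e^(2*t) - 2)/(-20*t^3), still 0/0.
Apply L'Hôpital: lim (-8*t + 4*e^(2*t) - 4)/(-60*t^2), still 0/0.
Apply L'Hôpital: lim (8*e^(2*t) - 8)/(-120*t), still 0/0.
After 4 applications of L'Hôpital's rule the quotient is (16*e^(2*t))/(-120); substituting t = 0 gives -2/15.

-2/15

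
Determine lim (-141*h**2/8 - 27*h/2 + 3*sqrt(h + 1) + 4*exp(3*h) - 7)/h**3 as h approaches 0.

291/16

Substitution gives 0/0 (the numerator vanishes to order 3).
Expand each term to order h^3: the coefficient of h^3 in 4·e^(3h) is 18 and in 3·√(1 + h) is 3/16.
Lower-order terms cancel with the polynomial part, so the numerator is (291/16)·h^3 + o(h^3), and the limit is (291/16)/(1) = 291/16.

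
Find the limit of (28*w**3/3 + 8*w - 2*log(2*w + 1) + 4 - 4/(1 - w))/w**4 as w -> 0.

Substitution gives 0/0; apply L'Hôpital's rule 4 times.
After differentiating numerator and denominator 4 times the quotient is (192/(2*w + 1)^4 + 96/(w - 1)^5)/(24); at w = 0 this is 4.

4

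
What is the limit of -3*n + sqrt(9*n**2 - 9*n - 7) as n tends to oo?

-3/2

An ∞ − ∞ form. Rationalising with the conjugate, the difference becomes (-9n - 7) / (√(9*n^2 - 9*n - 7) + 3n).
For large n the denominator behaves like 2·3n, so the quotient tends to -9/6 = -3/2.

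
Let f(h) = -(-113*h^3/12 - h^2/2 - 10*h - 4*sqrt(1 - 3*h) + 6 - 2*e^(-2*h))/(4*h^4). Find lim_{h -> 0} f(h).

-1087/384

Substitution gives 0/0; apply L'Hôpital's rule 4 times.
After differentiating numerator and denominator 4 times the quotient is (-32*e^(-2*h) + 1215/(4*(1 - 3*h)^(7/2)))/(-96); at h = 0 this is -1087/384.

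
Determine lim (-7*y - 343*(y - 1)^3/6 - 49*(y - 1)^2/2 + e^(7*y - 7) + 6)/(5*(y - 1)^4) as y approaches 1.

2401/120

Direct substitution gives 0/0.
Apply L'Hôpital: lim (-49*y - 343*(y - 1)^2/2 + 7*e^(7*y - 7) + 42)/(20*(y - 1)^3), still 0/0.
Apply L'Hôpital: lim (-343*y + 49*e^(7*y - 7) + 294)/(60*(y - 1)^2), still 0/0.
Apply L'Hôpital: lim (343*e^(7*y - 7) - 343)/(120*y - 120), still 0/0.
After 4 applications of L'Hôpital's rule the quotient is (2401*e^(7*y - 7))/(120); substituting y = 1 gives 2401/120.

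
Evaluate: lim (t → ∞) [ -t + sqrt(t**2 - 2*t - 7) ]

This has the form ∞ − ∞. Multiply and divide by the conjugate √(t^2 - 2*t - 7) + t.
That gives (-2t - 7) / (√(t^2 - 2*t - 7) + t).
Divide numerator and denominator by t: the limit is -2/(2·1) = -1.

-1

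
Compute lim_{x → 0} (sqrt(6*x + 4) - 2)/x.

Substitution gives 0/0. Multiply numerator and denominator by the conjugate √(4 + 6x) + √4.
The numerator becomes (4 + 6x) − 4 = 6x, so the expression simplifies to 6/(√(4 + 6x) + √4).
Letting x → 0 gives 6/(2√4) = 3/2.

3/2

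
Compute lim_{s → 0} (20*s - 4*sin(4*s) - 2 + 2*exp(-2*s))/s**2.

4

Substitution gives 0/0 (the numerator vanishes to order 2).
Expand each term to order s^2: the coefficient of s^2 in -4·sin(4s) is 0 and in 2·e^(-2s) is 4.
Lower-order terms cancel with the polynomial part, so the numerator is (4)·s^2 + o(s^2), and the limit is (4)/(1) = 4.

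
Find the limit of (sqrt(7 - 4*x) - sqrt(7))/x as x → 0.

-2*√(7)/7

Substitution gives 0/0. Multiply numerator and denominator by the conjugate √(7 - 4x) + √7.
The numerator becomes (7 - 4x) − 7 = -4x, so the expression simplifies to -4/(√(7 - 4x) + √7).
Letting x → 0 gives -4/(2√7) = -2*√(7)/7.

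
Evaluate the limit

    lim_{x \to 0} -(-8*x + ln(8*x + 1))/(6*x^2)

16/3

Direct substitution gives 0/0.
Apply L'Hôpital: lim (-8 + 8/(8*x + 1))/(-12*x), still 0/0.
After 2 applications of L'Hôpital's rule the quotient is (-64/(8*x + 1)^2)/(-12); substituting x = 0 gives 16/3.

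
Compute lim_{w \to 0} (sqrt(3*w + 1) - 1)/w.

3/2

A 0/0 form; rationalise with √(1 + 3w) + √1. This collapses the numerator to 3w, leaving 3/(√(1 + 3w) + √1) → 3/(2√1) = 3/2.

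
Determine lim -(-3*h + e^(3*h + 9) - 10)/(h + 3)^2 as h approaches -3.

-9/2

Direct substitution gives 0/0.
Apply L'Hôpital: lim (3*e^(3*h + 9) - 3)/(-2*h - 6), still 0/0.
After 2 applications of L'Hôpital's rule the quotient is (9*e^(3*h + 9))/(-2); substituting h = -3 gives -9/2.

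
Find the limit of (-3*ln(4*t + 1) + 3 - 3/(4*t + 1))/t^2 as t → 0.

Substitution gives 0/0 (the numerator vanishes to order 2).
Expand each term to order t^2: the coefficient of t^2 in -3·1/(1 + 4t) is -48 and in -3·ln(1 + 4t) is 24.
Lower-order terms cancel with the polynomial part, so the numerator is (-24)·t^2 + o(t^2), and the limit is (-24)/(1) = -24.

-24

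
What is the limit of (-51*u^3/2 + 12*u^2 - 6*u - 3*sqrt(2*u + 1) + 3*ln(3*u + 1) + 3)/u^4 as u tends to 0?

Substitution gives 0/0 (the numerator vanishes to order 4).
Expand each term to order u^4: the coefficient of u^4 in -3·√(1 + 2u) is 15/8 and in 3·ln(1 + 3u) is -243/4.
Lower-order terms cancel with the polynomial part, so the numerator is (-471/8)·u^4 + o(u^4), and the limit is (-471/8)/(1) = -471/8.

-471/8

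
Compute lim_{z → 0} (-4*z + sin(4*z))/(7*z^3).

Direct substitution gives 0/0.
Apply L'Hôpital: lim (4*cos(4*z) - 4)/(21*z^2), still 0/0.
Apply L'Hôpital: lim (-16*sin(4*z))/(42*z), still 0/0.
After 3 applications of L'Hôpital's rule the quotient is (-64*cos(4*z))/(42); substituting z = 0 gives -32/21.

-32/21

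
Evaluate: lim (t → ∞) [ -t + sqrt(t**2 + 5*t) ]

5/2

This has the form ∞ − ∞. Multiply and divide by the conjugate √(t^2 + 5*t) + t.
That gives (5t) / (√(t^2 + 5*t) + t).
Divide numerator and denominator by t: the limit is 5/(2·1) = 5/2.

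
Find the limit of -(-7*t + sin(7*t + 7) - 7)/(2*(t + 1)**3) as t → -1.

343/12

Direct substitution gives 0/0.
Apply L'Hôpital: lim (7*cos(7*t + 7) - 7)/(-6*(t + 1)^2), still 0/0.
Apply L'Hôpital: lim (-49*sin(7*t + 7))/(-12*t - 12), still 0/0.
After 3 applications of L'Hôpital's rule the quotient is (-343*cos(7*t + 7))/(-12); substituting t = -1 gives 343/12.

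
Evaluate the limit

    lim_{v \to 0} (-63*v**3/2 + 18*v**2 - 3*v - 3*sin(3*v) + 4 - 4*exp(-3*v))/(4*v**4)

Substitution gives 0/0 (the numerator vanishes to order 4).
Expand each term to order v^4: the coefficient of v^4 in -4·e^(-3v) is -27/2 and in -3·sin(3v) is 0.
Lower-order terms cancel with the polynomial part, so the numerator is (-27/2)·v^4 + o(v^4), and the limit is (-27/2)/(4) = -27/8.

-27/8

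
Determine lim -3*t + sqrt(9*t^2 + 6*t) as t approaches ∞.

1

An ∞ − ∞ form. Rationalising with the conjugate, the difference becomes (6t) / (√(9*t^2 + 6*t) + 3t).
For large t the denominator behaves like 2·3t, so the quotient tends to 6/6 = 1.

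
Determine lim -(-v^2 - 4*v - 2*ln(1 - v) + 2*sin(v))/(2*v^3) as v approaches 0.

Substitution gives 0/0 (the numerator vanishes to order 3).
Expand each term to order v^3: the coefficient of v^3 in -2·ln(1 - v) is 2/3 and in 2·sin(v) is -1/3.
Lower-order terms cancel with the polynomial part, so the numerator is (1/3)·v^3 + o(v^3), and the limit is (1/3)/(-2) = -1/6.

-1/6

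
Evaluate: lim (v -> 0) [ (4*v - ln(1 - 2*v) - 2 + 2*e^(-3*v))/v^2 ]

11

Substitution gives 0/0 (the numerator vanishes to order 2).
Expand each term to order v^2: the coefficient of v^2 in 2·e^(-3v) is 9 and in −ln(1 - 2v) is 2.
Lower-order terms cancel with the polynomial part, so the numerator is (11)·v^2 + o(v^2), and the limit is (11)/(1) = 11.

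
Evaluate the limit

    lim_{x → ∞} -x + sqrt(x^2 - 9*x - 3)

This has the form ∞ − ∞. Multiply and divide by the conjugate √(x^2 - 9*x - 3) + x.
That gives (-9x - 3) / (√(x^2 - 9*x - 3) + x).
Divide numerator and denominator by x: the limit is -9/(2·1) = -9/2.

-9/2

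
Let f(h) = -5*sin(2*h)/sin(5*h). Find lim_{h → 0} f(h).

-2

Substitution gives 0/0.
Divide numerator and denominator by h: sin(2h)/h → 2 and sin(5h)/h → 5, so the limit is -5·2/5 = -2.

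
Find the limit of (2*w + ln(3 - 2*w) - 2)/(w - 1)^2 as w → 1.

Direct substitution gives 0/0.
Apply L'Hôpital: lim (2 - 2/(3 - 2*w))/(2*w - 2), still 0/0.
After 2 applications of L'Hôpital's rule the quotient is (-4/(3 - 2*w)^2)/(2); substituting w = 1 gives -2.

-2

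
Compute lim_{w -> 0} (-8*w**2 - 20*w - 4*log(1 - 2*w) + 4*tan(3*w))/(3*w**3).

140/9

Substitution gives 0/0; apply L'Hôpital's rule 3 times.
After differentiating numerator and denominator 3 times the quotient is (648*tan(3*w)^2/cos(3*w)^2 + 216/cos(3*w)^2 - 64/(2*w - 1)^3)/(18); at w = 0 this is 140/9.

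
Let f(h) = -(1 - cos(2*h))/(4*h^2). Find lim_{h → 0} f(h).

Substitution gives 0/0.
Use (1 − cos u)/u² → 1/2 with u = 2h: the limit is 2²/(2·(-4)) = -1/2.

-1/2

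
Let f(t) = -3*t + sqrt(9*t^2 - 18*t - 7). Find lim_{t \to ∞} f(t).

This has the form ∞ − ∞. Multiply and divide by the conjugate √(9*t^2 - 18*t - 7) + 3t.
That gives (-18t - 7) / (√(9*t^2 - 18*t - 7) + 3t).
Divide numerator and denominator by t: the limit is -18/(2·3) = -3.

-3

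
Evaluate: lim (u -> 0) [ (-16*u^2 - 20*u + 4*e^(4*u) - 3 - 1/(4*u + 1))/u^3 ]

Substitution gives 0/0; apply L'Hôpital's rule 3 times.
After differentiating numerator and denominator 3 times the quotient is (256*e^(4*u) + 384/(4*u + 1)^4)/(6); at u = 0 this is 320/3.

320/3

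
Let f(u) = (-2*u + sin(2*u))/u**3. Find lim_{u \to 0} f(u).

-4/3

Direct substitution gives 0/0.
Apply L'Hôpital: lim (2*cos(2*u) - 2)/(3*u^2), still 0/0.
Apply L'Hôpital: lim (-4*sin(2*u))/(6*u), still 0/0.
After 3 applications of L'Hôpital's rule the quotient is (-8*cos(2*u))/(6); substituting u = 0 gives -4/3.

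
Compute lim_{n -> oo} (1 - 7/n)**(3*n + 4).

e^(-21)

Write it as [(1 - 7/n)^n]^(3) · (1 - 7/n)^(4). The bracketed term tends to e^(-7) and the second factor to 1, so the limit is e^(-21).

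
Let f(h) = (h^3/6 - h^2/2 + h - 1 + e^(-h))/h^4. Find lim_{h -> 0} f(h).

1/24

Direct substitution gives 0/0.
Apply L'Hôpital: lim (h^2/2 - h + 1 - e^(-h))/(4*h^3), still 0/0.
Apply L'Hôpital: lim (h - 1 + e^(-h))/(12*h^2), still 0/0.
Apply L'Hôpital: lim (1 - e^(-h))/(24*h), still 0/0.
After 4 applications of L'Hôpital's rule the quotient is (e^(-h))/(24); substituting h = 0 gives 1/24.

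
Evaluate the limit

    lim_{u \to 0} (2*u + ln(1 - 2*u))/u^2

Direct substitution gives 0/0.
Apply L'Hôpital: lim (2 - 2/(1 - 2*u))/(2*u), still 0/0.
After 2 applications of L'Hôpital's rule the quotient is (-4/(1 - 2*u)^2)/(2); substituting u = 0 gives -2.

-2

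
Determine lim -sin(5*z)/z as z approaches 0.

-5

Substitution gives 0/0.
Write it as (5/(-1))·sin(5z)/(5z); since sin(u)/u → 1, the limit is -5.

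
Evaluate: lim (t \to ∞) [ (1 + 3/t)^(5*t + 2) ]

e^(15)

Write it as [(1 + 3/t)^t]^(5) · (1 + 3/t)^(2). The bracketed term tends to e^(3) and the second factor to 1, so the limit is e^(15).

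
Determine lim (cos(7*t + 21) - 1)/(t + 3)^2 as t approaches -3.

Direct substitution gives 0/0.
Apply L'Hôpital: lim (-7*sin(7*t + 21))/(2*t + 6), still 0/0.
After 2 applications of L'Hôpital's rule the quotient is (-49*cos(7*t + 21))/(2); substituting t = -3 gives -49/2.

-49/2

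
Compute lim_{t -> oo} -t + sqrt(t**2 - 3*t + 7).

An ∞ − ∞ form. Rationalising with the conjugate, the difference becomes (-3t + 7) / (√(t^2 - 3*t + 7) + t).
For large t the denominator behaves like 2·t, so the quotient tends to -3/2 = -3/2.

-3/2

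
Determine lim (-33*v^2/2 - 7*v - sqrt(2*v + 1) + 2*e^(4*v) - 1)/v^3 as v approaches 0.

125/6

Substitution gives 0/0; apply L'Hôpital's rule 3 times.
After differentiating numerator and denominator 3 times the quotient is (128*e^(4*v) - 3/(2*v + 1)^(5/2))/(6); at v = 0 this is 125/6.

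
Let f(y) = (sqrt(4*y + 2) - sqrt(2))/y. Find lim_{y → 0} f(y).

√(2)

A 0/0 form; rationalise with √(2 + 4y) + √2. This collapses the numerator to 4y, leaving 4/(√(2 + 4y) + √2) → 4/(2√2) = √(2).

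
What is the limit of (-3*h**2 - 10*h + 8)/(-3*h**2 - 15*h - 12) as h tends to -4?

At h = -4 both the top and bottom vanish — a removable singularity. Factoring out (h + 4) from each leaves (2 - 3*h)/(-3*h - 3), which at h = -4 equals 14/9.

14/9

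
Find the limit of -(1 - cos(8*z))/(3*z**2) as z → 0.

-32/3

Substitution gives 0/0.
Use (1 − cos u)/u² → 1/2 with u = 8z: the limit is 8²/(2·(-3)) = -32/3.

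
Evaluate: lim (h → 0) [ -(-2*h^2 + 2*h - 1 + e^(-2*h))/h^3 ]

4/3

Direct substitution gives 0/0.
Apply L'Hôpital: lim (-4*h + 2 - 2*e^(-2*h))/(-3*h^2), still 0/0.
Apply L'Hôpital: lim (-4 + 4*e^(-2*h))/(-6*h), still 0/0.
After 3 applications of L'Hôpital's rule the quotient is (-8*e^(-2*h))/(-6); substituting h = 0 gives 4/3.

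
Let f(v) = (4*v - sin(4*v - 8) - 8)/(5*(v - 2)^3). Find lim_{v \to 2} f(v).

32/15

Direct substitution gives 0/0.
Apply L'Hôpital: lim (4 - 4*cos(4*v - 8))/(15*(v - 2)^2), still 0/0.
Apply L'Hôpital: lim (16*sin(4*v - 8))/(30*v - 60), still 0/0.
After 3 applications of L'Hôpital's rule the quotient is (64*cos(4*v - 8))/(30); substituting v = 2 gives 32/15.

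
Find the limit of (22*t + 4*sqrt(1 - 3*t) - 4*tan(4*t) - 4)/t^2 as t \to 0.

-9/2

Substitution gives 0/0 (the numerator vanishes to order 2).
Expand each term to order t^2: the coefficient of t^2 in -4·tan(4t) is 0 and in 4·√(1 - 3t) is -9/2.
Lower-order terms cancel with the polynomial part, so the numerator is (-9/2)·t^2 + o(t^2), and the limit is (-9/2)/(1) = -9/2.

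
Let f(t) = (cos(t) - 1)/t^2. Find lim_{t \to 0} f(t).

Direct substitution gives 0/0.
Apply L'Hôpital: lim (-sin(t))/(2*t), still 0/0.
After 2 applications of L'Hôpital's rule the quotient is (-cos(t))/(2); substituting t = 0 gives -1/2.

-1/2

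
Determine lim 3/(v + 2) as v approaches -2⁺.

As v → -2⁺, (v + 2) → 0⁺, so (v + 2)^1 → 0⁺ and 3/(v + 2)^1 → ∞.

∞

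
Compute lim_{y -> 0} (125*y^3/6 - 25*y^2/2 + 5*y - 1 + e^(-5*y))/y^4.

625/24

Direct substitution gives 0/0.
Apply L'Hôpital: lim (125*y^2/2 - 25*y + 5 - 5*e^(-5*y))/(4*y^3), still 0/0.
Apply L'Hôpital: lim (125*y - 25 + 25*e^(-5*y))/(12*y^2), still 0/0.
Apply L'Hôpital: lim (125 - 125*e^(-5*y))/(24*y), still 0/0.
After 4 applications of L'Hôpital's rule the quotient is (625*e^(-5*y))/(24); substituting y = 0 gives 625/24.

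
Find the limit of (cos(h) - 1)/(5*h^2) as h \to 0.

Direct substitution gives 0/0.
Apply L'Hôpital: lim (-sin(h))/(10*h), still 0/0.
After 2 applications of L'Hôpital's rule the quotient is (-cos(h))/(10); substituting h = 0 gives -1/10.

-1/10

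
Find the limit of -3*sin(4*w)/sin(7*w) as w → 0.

-12/7

Substitution gives 0/0.
Divide numerator and denominator by w: sin(4w)/w → 4 and sin(7w)/w → 7, so the limit is -3·4/7 = -12/7.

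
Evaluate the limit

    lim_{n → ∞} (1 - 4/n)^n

Write it as [(1 - 4/n)^n]^(1) · (1 - 4/n)^(0). The bracketed term tends to e^(-4) and the second factor to 1, so the limit is e^(-4).

e^(-4)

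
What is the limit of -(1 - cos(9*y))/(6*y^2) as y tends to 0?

-27/4

Substitution gives 0/0.
Use (1 − cos u)/u² → 1/2 with u = 9y: the limit is 9²/(2·(-6)) = -27/4.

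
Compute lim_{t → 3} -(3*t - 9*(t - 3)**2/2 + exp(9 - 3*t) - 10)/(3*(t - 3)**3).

Direct substitution gives 0/0.
Apply L'Hôpital: lim (-9*t - 3*e^(9 - 3*t) + 30)/(-9*(t - 3)^2), still 0/0.
Apply L'Hôpital: lim (9*e^(9 - 3*t) - 9)/(54 - 18*t), still 0/0.
After 3 applications of L'Hôpital's rule the quotient is (-27*e^(9 - 3*t))/(-18); substituting t = 3 gives 3/2.

3/2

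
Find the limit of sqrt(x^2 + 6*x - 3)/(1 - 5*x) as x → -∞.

1/5

For large |x|, √(x^2 + 6*x - 3) ≈ √1·|x| and the denominator ≈ -5x.
Since x → −∞, |x| = −x, giving −√1/(-5) = 1/5.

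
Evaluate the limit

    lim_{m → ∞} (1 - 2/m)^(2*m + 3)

e^(-4)

Write it as [(1 - 2/m)^m]^(2) · (1 - 2/m)^(3). The bracketed term tends to e^(-2) and the second factor to 1, so the limit is e^(-4).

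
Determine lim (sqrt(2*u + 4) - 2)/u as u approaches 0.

A 0/0 form; rationalise with √(4 + 2u) + √4. This collapses the numerator to 2u, leaving 2/(√(4 + 2u) + √4) → 2/(2√4) = 1/2.

1/2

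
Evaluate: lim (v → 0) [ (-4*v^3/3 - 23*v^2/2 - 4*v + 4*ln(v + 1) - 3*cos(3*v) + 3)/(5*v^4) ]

-89/40

Substitution gives 0/0 (the numerator vanishes to order 4).
Expand each term to order v^4: the coefficient of v^4 in -3·cos(3v) is -81/8 and in 4·ln(1 + v) is -1.
Lower-order terms cancel with the polynomial part, so the numerator is (-89/8)·v^4 + o(v^4), and the limit is (-89/8)/(5) = -89/40.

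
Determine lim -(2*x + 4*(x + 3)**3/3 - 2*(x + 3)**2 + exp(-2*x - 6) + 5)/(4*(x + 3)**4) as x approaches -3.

-1/6

Direct substitution gives 0/0.
Apply L'Hôpital: lim (-4*x + 4*(x + 3)^2 - 2*e^(-2*x - 6) - 10)/(-16*(x + 3)^3), still 0/0.
Apply L'Hôpital: lim (8*x + 4*e^(-2*x - 6) + 20)/(-48*(x + 3)^2), still 0/0.
Apply L'Hôpital: lim (8 - 8*e^(-2*x - 6))/(-96*x - 288), still 0/0.
After 4 applications of L'Hôpital's rule the quotient is (16*e^(-2*x - 6))/(-96); substituting x = -3 gives -1/6.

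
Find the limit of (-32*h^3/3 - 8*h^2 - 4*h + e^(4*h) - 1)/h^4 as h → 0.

Direct substitution gives 0/0.
Apply L'Hôpital: lim (-32*h^2 - 16*h + 4*e^(4*h) - 4)/(4*h^3), still 0/0.
Apply L'Hôpital: lim (-64*h + 16*e^(4*h) - 16)/(12*h^2), still 0/0.
Apply L'Hôpital: lim (64*e^(4*h) - 64)/(24*h), still 0/0.
After 4 applications of L'Hôpital's rule the quotient is (256*e^(4*h))/(24); substituting h = 0 gives 32/3.

32/3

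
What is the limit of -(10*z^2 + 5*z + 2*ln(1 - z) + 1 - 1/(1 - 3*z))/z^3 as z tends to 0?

Substitution gives 0/0; apply L'Hôpital's rule 3 times.
After differentiating numerator and denominator 3 times the quotient is (-162/(3*z - 1)^4 + 4/(z - 1)^3)/(-6); at z = 0 this is 83/3.

83/3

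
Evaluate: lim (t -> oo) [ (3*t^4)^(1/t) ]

1

Base → ∞ and exponent → 0: an ∞^0 form.
Take logs: (1/t)·ln(3·t^4) = (ln 3 + 4·ln t)/t → 0.
So the limit is e^0 = 1.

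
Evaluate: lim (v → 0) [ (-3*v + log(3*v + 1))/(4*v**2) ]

Direct substitution gives 0/0.
Apply L'Hôpital: lim (-3 + 3/(3*v + 1))/(8*v), still 0/0.
After 2 applications of L'Hôpital's rule the quotient is (-9/(3*v + 1)^2)/(8); substituting v = 0 gives -9/8.

-9/8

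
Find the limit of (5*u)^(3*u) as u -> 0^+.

Base → 0⁺ and exponent → 0⁺: a 0^0 form.
Take logs: 3u·ln(5u). This is 0·(−∞); rewriting as ln(5u)/(1/(3u)) and applying L'Hôpital gives 0.
Hence the limit is e^0 = 1.

1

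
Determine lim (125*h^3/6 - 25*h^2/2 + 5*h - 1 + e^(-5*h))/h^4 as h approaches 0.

625/24

Direct substitution gives 0/0.
Apply L'Hôpital: lim (125*h^2/2 - 25*h + 5 - 5*e^(-5*h))/(4*h^3), still 0/0.
Apply L'Hôpital: lim (125*h - 25 + 25*e^(-5*h))/(12*h^2), still 0/0.
Apply L'Hôpital: lim (125 - 125*e^(-5*h))/(24*h), still 0/0.
After 4 applications of L'Hôpital's rule the quotient is (625*e^(-5*h))/(24); substituting h = 0 gives 625/24.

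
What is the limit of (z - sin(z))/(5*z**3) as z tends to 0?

1/30

Direct substitution gives 0/0.
Apply L'Hôpital: lim (1 - cos(z))/(15*z^2), still 0/0.
Apply L'Hôpital: lim (sin(z))/(30*z), still 0/0.
After 3 applications of L'Hôpital's rule the quotient is (cos(z))/(30); substituting z = 0 gives 1/30.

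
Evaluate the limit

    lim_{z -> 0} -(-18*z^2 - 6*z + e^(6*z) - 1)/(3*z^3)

Direct substitution gives 0/0.
Apply L'Hôpital: lim (-36*z + 6*e^(6*z) - 6)/(-9*z^2), still 0/0.
Apply L'Hôpital: lim (36*e^(6*z) - 36)/(-18*z), still 0/0.
After 3 applications of L'Hôpital's rule the quotient is (216*e^(6*z))/(-18); substituting z = 0 gives -12.

-12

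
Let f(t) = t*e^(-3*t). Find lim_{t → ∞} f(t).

Write as t^1/e^{3t}, an ∞/∞ form.
Exponential growth dominates any polynomial, so repeated L'Hôpital (or the standard result) gives 0.

0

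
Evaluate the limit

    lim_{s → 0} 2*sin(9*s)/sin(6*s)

3

Substitution gives 0/0.
Divide numerator and denominator by s: sin(9s)/s → 9 and sin(6s)/s → 6, so the limit is 2·9/6 = 3.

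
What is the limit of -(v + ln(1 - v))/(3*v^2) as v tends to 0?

Direct substitution gives 0/0.
Apply L'Hôpital: lim (1 - 1/(1 - v))/(-6*v), still 0/0.
After 2 applications of L'Hôpital's rule the quotient is (-1/(1 - v)^2)/(-6); substituting v = 0 gives 1/6.

1/6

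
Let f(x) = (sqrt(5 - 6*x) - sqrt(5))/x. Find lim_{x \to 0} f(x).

-3*√(5)/5

A 0/0 form; rationalise with √(5 - 6x) + √5. This collapses the numerator to -6x, leaving -6/(√(5 - 6x) + √5) → -6/(2√5) = -3*√(5)/5.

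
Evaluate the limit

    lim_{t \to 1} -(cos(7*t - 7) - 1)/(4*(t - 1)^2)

Direct substitution gives 0/0.
Apply L'Hôpital: lim (-7*sin(7*t - 7))/(8 - 8*t), still 0/0.
After 2 applications of L'Hôpital's rule the quotient is (-49*cos(7*t - 7))/(-8); substituting t = 1 gives 49/8.

49/8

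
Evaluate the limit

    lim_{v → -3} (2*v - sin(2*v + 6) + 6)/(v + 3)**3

Direct substitution gives 0/0.
Apply L'Hôpital: lim (2 - 2*cos(2*v + 6))/(3*(v + 3)^2), still 0/0.
Apply L'Hôpital: lim (4*sin(2*v + 6))/(6*v + 18), still 0/0.
After 3 applications of L'Hôpital's rule the quotient is (8*cos(2*v + 6))/(6); substituting v = -3 gives 4/3.

4/3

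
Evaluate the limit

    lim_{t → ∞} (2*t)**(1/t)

1

Base → ∞ and exponent → 0: an ∞^0 form.
Take logs: (1/t)·ln(2·t^1) = (ln 2 + 1·ln t)/t → 0.
So the limit is e^0 = 1.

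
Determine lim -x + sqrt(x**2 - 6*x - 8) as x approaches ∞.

-3

This has the form ∞ − ∞. Multiply and divide by the conjugate √(x^2 - 6*x - 8) + x.
That gives (-6x - 8) / (√(x^2 - 6*x - 8) + x).
Divide numerator and denominator by x: the limit is -6/(2·1) = -3.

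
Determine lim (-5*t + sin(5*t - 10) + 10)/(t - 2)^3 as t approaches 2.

Direct substitution gives 0/0.
Apply L'Hôpital: lim (5*cos(5*t - 10) - 5)/(3*(t - 2)^2), still 0/0.
Apply L'Hôpital: lim (-25*sin(5*t - 10))/(6*t - 12), still 0/0.
After 3 applications of L'Hôpital's rule the quotient is (-125*cos(5*t - 10))/(6); substituting t = 2 gives -125/6.

-125/6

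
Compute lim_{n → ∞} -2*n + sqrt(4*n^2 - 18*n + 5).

An ∞ − ∞ form. Rationalising with the conjugate, the difference becomes (-18n + 5) / (√(4*n^2 - 18*n + 5) + 2n).
For large n the denominator behaves like 2·2n, so the quotient tends to -18/4 = -9/2.

-9/2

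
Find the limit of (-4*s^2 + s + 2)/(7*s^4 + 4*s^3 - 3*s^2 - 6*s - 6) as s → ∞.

0

The denominator has degree 4 and the numerator degree 2. Dividing numerator and denominator by s^4 sends every term to 0 except the leading denominator term, so the limit is 0.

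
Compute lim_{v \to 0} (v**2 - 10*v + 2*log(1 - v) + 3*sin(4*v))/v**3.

Substitution gives 0/0 (the numerator vanishes to order 3).
Expand each term to order v^3: the coefficient of v^3 in 2·ln(1 - v) is -2/3 and in 3·sin(4v) is -32.
Lower-order terms cancel with the polynomial part, so the numerator is (-98/3)·v^3 + o(v^3), and the limit is (-98/3)/(1) = -98/3.

-98/3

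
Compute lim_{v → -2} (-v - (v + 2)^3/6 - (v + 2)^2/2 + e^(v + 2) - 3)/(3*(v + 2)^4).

Direct substitution gives 0/0.
Apply L'Hôpital: lim (-v - (v + 2)^2/2 + e^(v + 2) - 3)/(12*(v + 2)^3), still 0/0.
Apply L'Hôpital: lim (-v + e^(v + 2) - 3)/(36*(v + 2)^2), still 0/0.
Apply L'Hôpital: lim (e^(v + 2) - 1)/(72*v + 144), still 0/0.
After 4 applications of L'Hôpital's rule the quotient is (e^(v + 2))/(72); substituting v = -2 gives 1/72.

1/72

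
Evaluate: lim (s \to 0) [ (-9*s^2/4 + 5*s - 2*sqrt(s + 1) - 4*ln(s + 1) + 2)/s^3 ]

Substitution gives 0/0 (the numerator vanishes to order 3).
Expand each term to order s^3: the coefficient of s^3 in -2·√(1 + s) is -1/8 and in -4·ln(1 + s) is -4/3.
Lower-order terms cancel with the polynomial part, so the numerator is (-35/24)·s^3 + o(s^3), and the limit is (-35/24)/(1) = -35/24.

-35/24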